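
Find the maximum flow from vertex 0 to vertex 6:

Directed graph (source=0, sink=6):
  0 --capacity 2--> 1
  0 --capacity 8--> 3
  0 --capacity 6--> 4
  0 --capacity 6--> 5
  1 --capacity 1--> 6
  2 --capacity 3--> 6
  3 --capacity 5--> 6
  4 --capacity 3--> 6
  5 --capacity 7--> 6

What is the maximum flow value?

Computing max flow:
  Flow on (0->1): 1/2
  Flow on (0->3): 5/8
  Flow on (0->4): 3/6
  Flow on (0->5): 6/6
  Flow on (1->6): 1/1
  Flow on (3->6): 5/5
  Flow on (4->6): 3/3
  Flow on (5->6): 6/7
Maximum flow = 15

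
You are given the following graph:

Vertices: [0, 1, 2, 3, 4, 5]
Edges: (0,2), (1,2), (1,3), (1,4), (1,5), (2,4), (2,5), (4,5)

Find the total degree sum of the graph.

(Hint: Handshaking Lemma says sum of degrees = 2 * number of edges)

Count edges: 8 edges.
By Handshaking Lemma: sum of degrees = 2 * 8 = 16.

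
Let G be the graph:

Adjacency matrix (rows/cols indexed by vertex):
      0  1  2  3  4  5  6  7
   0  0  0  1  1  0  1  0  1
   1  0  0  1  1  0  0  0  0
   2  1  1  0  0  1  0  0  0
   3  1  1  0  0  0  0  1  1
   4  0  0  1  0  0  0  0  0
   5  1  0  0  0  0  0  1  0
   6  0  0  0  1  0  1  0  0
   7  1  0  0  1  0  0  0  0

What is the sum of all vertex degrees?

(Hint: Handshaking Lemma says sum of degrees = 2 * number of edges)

Count edges: 10 edges.
By Handshaking Lemma: sum of degrees = 2 * 10 = 20.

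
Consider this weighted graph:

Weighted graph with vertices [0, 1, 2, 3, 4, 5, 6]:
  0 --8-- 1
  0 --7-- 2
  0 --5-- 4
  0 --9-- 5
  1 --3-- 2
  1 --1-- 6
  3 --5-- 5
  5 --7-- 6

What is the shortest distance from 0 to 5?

Using Dijkstra's algorithm from vertex 0:
Shortest path: 0 -> 5
Total weight: 9 = 9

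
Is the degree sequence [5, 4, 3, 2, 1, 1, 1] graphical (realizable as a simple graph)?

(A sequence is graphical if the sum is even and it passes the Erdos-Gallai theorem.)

Sum of degrees = 17. Sum is odd, so the sequence is NOT graphical.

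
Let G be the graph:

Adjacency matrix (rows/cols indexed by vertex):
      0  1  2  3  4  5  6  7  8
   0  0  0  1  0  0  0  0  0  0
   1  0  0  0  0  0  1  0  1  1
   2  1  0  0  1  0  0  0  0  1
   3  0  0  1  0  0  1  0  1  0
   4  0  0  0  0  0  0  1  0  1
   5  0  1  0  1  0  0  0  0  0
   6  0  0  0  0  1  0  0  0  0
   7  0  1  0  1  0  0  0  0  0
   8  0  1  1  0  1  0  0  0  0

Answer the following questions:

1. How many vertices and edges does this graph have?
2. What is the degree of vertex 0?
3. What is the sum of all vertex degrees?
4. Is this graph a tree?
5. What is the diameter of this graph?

Count: 9 vertices, 10 edges.
Vertex 0 has neighbors [2], degree = 1.
Handshaking lemma: 2 * 10 = 20.
A tree on 9 vertices has 8 edges. This graph has 10 edges (2 extra). Not a tree.
Diameter (longest shortest path) = 4.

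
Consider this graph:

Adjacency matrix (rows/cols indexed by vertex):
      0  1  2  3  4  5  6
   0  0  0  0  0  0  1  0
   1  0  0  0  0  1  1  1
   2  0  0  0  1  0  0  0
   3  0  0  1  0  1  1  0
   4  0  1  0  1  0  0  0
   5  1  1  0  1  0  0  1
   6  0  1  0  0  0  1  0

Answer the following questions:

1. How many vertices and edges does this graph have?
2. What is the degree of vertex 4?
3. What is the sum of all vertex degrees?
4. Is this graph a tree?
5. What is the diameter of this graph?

Count: 7 vertices, 8 edges.
Vertex 4 has neighbors [1, 3], degree = 2.
Handshaking lemma: 2 * 8 = 16.
A tree on 7 vertices has 6 edges. This graph has 8 edges (2 extra). Not a tree.
Diameter (longest shortest path) = 3.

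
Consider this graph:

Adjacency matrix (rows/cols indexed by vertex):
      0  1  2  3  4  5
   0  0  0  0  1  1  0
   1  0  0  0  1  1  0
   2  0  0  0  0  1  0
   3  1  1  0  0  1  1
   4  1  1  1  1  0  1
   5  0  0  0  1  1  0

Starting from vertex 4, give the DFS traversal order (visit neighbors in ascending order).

DFS from vertex 4 (neighbors processed in ascending order):
Visit order: 4, 0, 3, 1, 5, 2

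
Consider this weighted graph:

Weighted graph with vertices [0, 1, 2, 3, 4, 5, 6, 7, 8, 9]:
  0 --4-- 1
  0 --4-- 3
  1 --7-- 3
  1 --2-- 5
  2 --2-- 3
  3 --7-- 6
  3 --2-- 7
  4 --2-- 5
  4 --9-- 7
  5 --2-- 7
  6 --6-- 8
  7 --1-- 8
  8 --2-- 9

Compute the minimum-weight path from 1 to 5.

Using Dijkstra's algorithm from vertex 1:
Shortest path: 1 -> 5
Total weight: 2 = 2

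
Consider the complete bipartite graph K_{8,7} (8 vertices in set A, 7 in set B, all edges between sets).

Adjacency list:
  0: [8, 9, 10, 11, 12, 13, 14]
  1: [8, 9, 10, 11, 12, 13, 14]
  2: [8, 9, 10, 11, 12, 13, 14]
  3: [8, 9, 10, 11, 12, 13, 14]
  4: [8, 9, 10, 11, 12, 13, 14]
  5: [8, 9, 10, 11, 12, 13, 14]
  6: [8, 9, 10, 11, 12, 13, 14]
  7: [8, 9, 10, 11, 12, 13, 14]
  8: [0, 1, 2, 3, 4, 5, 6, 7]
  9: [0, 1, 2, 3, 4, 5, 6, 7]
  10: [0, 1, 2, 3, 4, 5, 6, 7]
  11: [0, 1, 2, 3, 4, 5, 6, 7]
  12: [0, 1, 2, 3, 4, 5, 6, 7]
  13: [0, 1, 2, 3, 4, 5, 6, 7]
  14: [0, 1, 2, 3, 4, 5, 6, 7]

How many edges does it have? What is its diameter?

K_{8,7} has 8 * 7 = 56 edges.
Any vertex reaches any opposite-side vertex in 1 step; same-side vertices reach in 2 steps via any opposite-side vertex.
Diameter = 2.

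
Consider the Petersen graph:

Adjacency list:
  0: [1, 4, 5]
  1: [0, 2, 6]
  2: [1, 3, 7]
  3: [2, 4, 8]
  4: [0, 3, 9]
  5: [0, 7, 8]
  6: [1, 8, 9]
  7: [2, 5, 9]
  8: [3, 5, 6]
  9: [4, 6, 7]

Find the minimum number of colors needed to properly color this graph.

The Petersen graph contains odd cycles (e.g. the outer 5-cycle), so chi >= 3.
A proper 3-coloring exists (it is a well-known 3-chromatic graph).
Chromatic number = 3.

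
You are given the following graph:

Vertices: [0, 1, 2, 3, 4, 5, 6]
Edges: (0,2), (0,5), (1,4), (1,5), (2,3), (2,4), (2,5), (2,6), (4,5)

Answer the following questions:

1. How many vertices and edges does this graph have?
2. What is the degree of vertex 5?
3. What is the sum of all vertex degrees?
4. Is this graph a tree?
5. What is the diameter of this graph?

Count: 7 vertices, 9 edges.
Vertex 5 has neighbors [0, 1, 2, 4], degree = 4.
Handshaking lemma: 2 * 9 = 18.
A tree on 7 vertices has 6 edges. This graph has 9 edges (3 extra). Not a tree.
Diameter (longest shortest path) = 3.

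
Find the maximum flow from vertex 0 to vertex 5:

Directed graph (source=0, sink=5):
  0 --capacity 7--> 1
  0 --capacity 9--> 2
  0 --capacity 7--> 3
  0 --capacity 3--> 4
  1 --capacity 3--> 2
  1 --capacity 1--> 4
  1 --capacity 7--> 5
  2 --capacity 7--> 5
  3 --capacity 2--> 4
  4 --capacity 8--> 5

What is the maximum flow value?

Computing max flow:
  Flow on (0->1): 7/7
  Flow on (0->2): 7/9
  Flow on (0->3): 2/7
  Flow on (0->4): 3/3
  Flow on (1->5): 7/7
  Flow on (2->5): 7/7
  Flow on (3->4): 2/2
  Flow on (4->5): 5/8
Maximum flow = 19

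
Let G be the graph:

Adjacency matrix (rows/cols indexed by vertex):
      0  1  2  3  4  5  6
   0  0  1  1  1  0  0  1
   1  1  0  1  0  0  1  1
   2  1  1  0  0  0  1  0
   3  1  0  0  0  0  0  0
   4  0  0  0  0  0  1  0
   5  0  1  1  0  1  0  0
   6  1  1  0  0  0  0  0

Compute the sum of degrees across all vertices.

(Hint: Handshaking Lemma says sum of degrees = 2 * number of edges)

Count edges: 9 edges.
By Handshaking Lemma: sum of degrees = 2 * 9 = 18.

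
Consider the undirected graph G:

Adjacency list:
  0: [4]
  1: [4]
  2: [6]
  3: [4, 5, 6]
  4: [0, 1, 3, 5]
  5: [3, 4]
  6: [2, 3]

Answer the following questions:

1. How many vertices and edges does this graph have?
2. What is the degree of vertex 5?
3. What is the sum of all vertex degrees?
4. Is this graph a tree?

Count: 7 vertices, 7 edges.
Vertex 5 has neighbors [3, 4], degree = 2.
Handshaking lemma: 2 * 7 = 14.
A tree on 7 vertices has 6 edges. This graph has 7 edges (1 extra). Not a tree.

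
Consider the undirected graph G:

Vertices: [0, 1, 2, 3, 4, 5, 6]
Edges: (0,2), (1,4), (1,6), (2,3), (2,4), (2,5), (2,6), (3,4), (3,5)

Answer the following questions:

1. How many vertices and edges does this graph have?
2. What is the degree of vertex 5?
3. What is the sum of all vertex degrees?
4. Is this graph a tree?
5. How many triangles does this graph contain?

Count: 7 vertices, 9 edges.
Vertex 5 has neighbors [2, 3], degree = 2.
Handshaking lemma: 2 * 9 = 18.
A tree on 7 vertices has 6 edges. This graph has 9 edges (3 extra). Not a tree.
Number of triangles = 2.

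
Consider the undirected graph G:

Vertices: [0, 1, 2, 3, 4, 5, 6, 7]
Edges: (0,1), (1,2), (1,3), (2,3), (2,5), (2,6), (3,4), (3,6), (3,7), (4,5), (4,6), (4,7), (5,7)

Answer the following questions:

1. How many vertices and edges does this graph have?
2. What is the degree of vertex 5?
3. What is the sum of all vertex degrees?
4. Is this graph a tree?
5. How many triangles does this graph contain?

Count: 8 vertices, 13 edges.
Vertex 5 has neighbors [2, 4, 7], degree = 3.
Handshaking lemma: 2 * 13 = 26.
A tree on 8 vertices has 7 edges. This graph has 13 edges (6 extra). Not a tree.
Number of triangles = 5.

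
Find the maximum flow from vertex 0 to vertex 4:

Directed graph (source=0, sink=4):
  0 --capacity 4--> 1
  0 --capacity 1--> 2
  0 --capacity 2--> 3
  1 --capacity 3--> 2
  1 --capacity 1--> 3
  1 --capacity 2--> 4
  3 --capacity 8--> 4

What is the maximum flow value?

Computing max flow:
  Flow on (0->1): 3/4
  Flow on (0->3): 2/2
  Flow on (1->3): 1/1
  Flow on (1->4): 2/2
  Flow on (3->4): 3/8
Maximum flow = 5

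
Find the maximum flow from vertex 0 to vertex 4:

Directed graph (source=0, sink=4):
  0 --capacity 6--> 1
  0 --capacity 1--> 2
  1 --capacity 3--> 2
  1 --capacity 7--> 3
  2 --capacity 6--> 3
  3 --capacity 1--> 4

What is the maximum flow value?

Computing max flow:
  Flow on (0->2): 1/1
  Flow on (2->3): 1/6
  Flow on (3->4): 1/1
Maximum flow = 1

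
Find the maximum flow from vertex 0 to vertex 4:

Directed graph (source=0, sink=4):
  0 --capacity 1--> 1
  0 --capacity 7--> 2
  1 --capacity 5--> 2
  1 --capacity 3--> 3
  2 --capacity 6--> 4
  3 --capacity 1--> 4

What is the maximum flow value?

Computing max flow:
  Flow on (0->1): 1/1
  Flow on (0->2): 6/7
  Flow on (1->3): 1/3
  Flow on (2->4): 6/6
  Flow on (3->4): 1/1
Maximum flow = 7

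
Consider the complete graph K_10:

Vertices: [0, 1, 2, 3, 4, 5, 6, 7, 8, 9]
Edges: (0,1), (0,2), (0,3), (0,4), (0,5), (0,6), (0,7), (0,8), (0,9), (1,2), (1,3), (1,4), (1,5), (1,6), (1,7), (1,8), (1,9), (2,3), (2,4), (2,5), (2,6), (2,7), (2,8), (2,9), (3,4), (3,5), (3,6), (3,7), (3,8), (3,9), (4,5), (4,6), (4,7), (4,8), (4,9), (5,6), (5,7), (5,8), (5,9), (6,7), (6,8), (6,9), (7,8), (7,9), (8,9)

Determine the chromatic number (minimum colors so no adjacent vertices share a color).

In K_10, every vertex is adjacent to every other vertex.
Each vertex needs a unique color.
Chromatic number = 10.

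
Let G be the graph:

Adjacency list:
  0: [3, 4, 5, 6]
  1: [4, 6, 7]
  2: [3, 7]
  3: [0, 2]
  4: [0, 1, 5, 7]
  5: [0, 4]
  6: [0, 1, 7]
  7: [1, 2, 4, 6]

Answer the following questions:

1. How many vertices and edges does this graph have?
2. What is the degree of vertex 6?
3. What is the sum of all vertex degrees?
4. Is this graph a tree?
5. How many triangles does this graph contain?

Count: 8 vertices, 12 edges.
Vertex 6 has neighbors [0, 1, 7], degree = 3.
Handshaking lemma: 2 * 12 = 24.
A tree on 8 vertices has 7 edges. This graph has 12 edges (5 extra). Not a tree.
Number of triangles = 3.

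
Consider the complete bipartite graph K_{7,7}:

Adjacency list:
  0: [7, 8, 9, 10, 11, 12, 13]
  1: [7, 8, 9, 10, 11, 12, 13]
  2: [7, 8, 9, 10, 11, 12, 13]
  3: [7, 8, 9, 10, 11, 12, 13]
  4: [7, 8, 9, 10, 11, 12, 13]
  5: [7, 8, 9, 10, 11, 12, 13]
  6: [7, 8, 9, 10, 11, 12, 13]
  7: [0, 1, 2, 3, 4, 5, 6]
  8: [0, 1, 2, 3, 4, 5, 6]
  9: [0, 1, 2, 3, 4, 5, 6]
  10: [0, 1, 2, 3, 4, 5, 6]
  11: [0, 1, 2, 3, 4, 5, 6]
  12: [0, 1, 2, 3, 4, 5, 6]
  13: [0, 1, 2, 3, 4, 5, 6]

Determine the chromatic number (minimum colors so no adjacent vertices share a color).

K_{7,7} is bipartite: vertices split into two independent sets of size 7 and 7.
Color one set 0, the other 1. No adjacent vertices share a color.
Chromatic number = 2.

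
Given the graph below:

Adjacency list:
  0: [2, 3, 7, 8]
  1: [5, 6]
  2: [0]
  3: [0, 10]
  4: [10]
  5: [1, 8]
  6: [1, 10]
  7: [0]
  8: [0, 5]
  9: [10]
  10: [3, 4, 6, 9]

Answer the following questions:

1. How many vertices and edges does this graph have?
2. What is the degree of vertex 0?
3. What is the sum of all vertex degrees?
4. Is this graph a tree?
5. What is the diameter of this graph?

Count: 11 vertices, 11 edges.
Vertex 0 has neighbors [2, 3, 7, 8], degree = 4.
Handshaking lemma: 2 * 11 = 22.
A tree on 11 vertices has 10 edges. This graph has 11 edges (1 extra). Not a tree.
Diameter (longest shortest path) = 4.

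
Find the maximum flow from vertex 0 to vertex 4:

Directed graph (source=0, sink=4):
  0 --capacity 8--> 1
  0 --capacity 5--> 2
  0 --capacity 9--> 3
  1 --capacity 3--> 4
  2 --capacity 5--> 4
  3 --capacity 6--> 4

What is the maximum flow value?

Computing max flow:
  Flow on (0->1): 3/8
  Flow on (0->2): 5/5
  Flow on (0->3): 6/9
  Flow on (1->4): 3/3
  Flow on (2->4): 5/5
  Flow on (3->4): 6/6
Maximum flow = 14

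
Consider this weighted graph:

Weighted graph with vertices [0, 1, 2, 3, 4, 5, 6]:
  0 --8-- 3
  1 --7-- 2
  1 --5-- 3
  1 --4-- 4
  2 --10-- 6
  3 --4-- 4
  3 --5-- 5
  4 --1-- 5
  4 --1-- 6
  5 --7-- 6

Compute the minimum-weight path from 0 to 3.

Using Dijkstra's algorithm from vertex 0:
Shortest path: 0 -> 3
Total weight: 8 = 8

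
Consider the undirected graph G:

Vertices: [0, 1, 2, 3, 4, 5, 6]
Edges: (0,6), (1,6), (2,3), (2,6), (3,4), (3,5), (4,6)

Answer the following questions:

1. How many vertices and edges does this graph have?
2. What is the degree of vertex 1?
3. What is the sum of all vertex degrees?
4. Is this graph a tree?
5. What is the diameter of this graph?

Count: 7 vertices, 7 edges.
Vertex 1 has neighbors [6], degree = 1.
Handshaking lemma: 2 * 7 = 14.
A tree on 7 vertices has 6 edges. This graph has 7 edges (1 extra). Not a tree.
Diameter (longest shortest path) = 4.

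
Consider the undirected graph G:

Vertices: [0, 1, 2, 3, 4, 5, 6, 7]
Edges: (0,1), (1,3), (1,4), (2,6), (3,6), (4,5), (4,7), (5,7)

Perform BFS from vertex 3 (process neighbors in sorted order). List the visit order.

BFS from vertex 3 (neighbors processed in ascending order):
Visit order: 3, 1, 6, 0, 4, 2, 5, 7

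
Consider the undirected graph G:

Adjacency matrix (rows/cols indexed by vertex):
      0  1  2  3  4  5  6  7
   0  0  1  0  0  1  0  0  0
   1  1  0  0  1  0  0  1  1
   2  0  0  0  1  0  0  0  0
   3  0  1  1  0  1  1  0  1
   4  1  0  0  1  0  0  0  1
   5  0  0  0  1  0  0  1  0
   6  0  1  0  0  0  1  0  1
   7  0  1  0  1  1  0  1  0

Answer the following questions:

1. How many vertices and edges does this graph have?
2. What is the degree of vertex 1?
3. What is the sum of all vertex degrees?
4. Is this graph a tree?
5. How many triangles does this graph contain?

Count: 8 vertices, 12 edges.
Vertex 1 has neighbors [0, 3, 6, 7], degree = 4.
Handshaking lemma: 2 * 12 = 24.
A tree on 8 vertices has 7 edges. This graph has 12 edges (5 extra). Not a tree.
Number of triangles = 3.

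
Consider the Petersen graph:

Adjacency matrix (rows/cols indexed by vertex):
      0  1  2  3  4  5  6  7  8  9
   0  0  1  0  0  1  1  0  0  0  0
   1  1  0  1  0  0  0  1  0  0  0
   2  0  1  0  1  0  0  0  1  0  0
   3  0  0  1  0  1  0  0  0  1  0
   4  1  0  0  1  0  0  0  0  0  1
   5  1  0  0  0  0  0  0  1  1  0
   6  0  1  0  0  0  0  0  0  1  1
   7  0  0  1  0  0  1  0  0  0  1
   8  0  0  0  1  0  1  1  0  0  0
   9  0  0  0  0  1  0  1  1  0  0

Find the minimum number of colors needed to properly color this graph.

The Petersen graph contains odd cycles (e.g. the outer 5-cycle), so chi >= 3.
A proper 3-coloring exists (it is a well-known 3-chromatic graph).
Chromatic number = 3.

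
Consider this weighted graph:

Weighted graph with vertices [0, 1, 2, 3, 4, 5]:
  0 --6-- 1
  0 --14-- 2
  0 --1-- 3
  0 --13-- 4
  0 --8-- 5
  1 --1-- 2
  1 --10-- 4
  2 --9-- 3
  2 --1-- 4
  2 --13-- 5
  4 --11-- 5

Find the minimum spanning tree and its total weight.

Applying Kruskal's algorithm (sort edges by weight, add if no cycle):
  Add (0,3) w=1
  Add (1,2) w=1
  Add (2,4) w=1
  Add (0,1) w=6
  Add (0,5) w=8
  Skip (2,3) w=9 (creates cycle)
  Skip (1,4) w=10 (creates cycle)
  Skip (4,5) w=11 (creates cycle)
  Skip (0,4) w=13 (creates cycle)
  Skip (2,5) w=13 (creates cycle)
  Skip (0,2) w=14 (creates cycle)
MST weight = 17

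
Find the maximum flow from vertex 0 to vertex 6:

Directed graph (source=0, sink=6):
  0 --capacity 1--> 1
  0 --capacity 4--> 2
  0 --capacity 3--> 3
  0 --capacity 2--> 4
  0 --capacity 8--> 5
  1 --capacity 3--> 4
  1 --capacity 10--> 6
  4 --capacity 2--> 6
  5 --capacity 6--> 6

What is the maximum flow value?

Computing max flow:
  Flow on (0->1): 1/1
  Flow on (0->4): 2/2
  Flow on (0->5): 6/8
  Flow on (1->6): 1/10
  Flow on (4->6): 2/2
  Flow on (5->6): 6/6
Maximum flow = 9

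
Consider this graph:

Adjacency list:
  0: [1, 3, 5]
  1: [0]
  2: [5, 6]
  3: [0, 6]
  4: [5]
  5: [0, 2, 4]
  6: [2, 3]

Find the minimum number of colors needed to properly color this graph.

The graph has a maximum clique of size 2 (lower bound on chromatic number).
A valid 3-coloring: {0: 0, 1: 1, 2: 0, 3: 1, 4: 0, 5: 1, 6: 2}.
No proper 2-coloring exists (verified by exhaustive search).
Chromatic number = 3.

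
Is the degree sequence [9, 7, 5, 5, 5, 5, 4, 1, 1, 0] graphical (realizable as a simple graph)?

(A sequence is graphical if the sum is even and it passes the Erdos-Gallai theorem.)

Sum of degrees = 42. Sum is even but fails Erdos-Gallai. The sequence is NOT graphical.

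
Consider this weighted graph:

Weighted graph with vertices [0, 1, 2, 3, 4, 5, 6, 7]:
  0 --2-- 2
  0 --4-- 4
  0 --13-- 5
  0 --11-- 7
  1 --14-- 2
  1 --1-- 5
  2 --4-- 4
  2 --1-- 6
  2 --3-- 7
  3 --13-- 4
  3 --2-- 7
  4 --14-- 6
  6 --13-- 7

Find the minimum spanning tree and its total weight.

Applying Kruskal's algorithm (sort edges by weight, add if no cycle):
  Add (1,5) w=1
  Add (2,6) w=1
  Add (0,2) w=2
  Add (3,7) w=2
  Add (2,7) w=3
  Add (0,4) w=4
  Skip (2,4) w=4 (creates cycle)
  Skip (0,7) w=11 (creates cycle)
  Add (0,5) w=13
  Skip (3,4) w=13 (creates cycle)
  Skip (6,7) w=13 (creates cycle)
  Skip (1,2) w=14 (creates cycle)
  Skip (4,6) w=14 (creates cycle)
MST weight = 26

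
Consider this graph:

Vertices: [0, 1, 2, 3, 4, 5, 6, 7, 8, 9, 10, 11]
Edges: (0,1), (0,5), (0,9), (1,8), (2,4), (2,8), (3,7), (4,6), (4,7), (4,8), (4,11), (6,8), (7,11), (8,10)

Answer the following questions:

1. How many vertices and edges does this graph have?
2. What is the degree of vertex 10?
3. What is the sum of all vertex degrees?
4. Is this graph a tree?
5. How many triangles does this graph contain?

Count: 12 vertices, 14 edges.
Vertex 10 has neighbors [8], degree = 1.
Handshaking lemma: 2 * 14 = 28.
A tree on 12 vertices has 11 edges. This graph has 14 edges (3 extra). Not a tree.
Number of triangles = 3.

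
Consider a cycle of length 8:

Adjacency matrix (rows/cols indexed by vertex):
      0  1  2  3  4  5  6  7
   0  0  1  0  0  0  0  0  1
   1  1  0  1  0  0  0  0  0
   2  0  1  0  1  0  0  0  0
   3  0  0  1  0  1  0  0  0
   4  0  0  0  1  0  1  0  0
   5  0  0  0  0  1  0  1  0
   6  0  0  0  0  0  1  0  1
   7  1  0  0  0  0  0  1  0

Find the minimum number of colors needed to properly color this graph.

This is an even cycle (C_8). Even cycles are bipartite.
Chromatic number = 2.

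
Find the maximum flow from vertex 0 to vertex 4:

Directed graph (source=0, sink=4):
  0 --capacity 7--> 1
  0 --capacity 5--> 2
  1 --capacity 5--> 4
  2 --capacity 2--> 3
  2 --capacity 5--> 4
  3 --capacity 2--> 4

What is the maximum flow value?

Computing max flow:
  Flow on (0->1): 5/7
  Flow on (0->2): 5/5
  Flow on (1->4): 5/5
  Flow on (2->4): 5/5
Maximum flow = 10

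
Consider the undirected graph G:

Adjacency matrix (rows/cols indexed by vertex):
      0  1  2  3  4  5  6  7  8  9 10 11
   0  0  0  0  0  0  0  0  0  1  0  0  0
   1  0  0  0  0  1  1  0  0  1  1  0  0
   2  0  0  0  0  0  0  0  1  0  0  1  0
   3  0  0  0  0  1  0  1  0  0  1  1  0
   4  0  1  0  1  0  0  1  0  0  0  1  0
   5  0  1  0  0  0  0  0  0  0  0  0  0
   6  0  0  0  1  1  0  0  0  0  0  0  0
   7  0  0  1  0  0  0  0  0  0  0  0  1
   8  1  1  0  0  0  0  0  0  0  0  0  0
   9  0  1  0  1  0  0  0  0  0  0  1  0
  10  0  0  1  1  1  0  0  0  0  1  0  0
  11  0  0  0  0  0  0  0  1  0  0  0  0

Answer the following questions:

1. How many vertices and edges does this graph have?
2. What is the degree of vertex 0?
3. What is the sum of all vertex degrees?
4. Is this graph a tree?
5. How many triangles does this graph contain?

Count: 12 vertices, 15 edges.
Vertex 0 has neighbors [8], degree = 1.
Handshaking lemma: 2 * 15 = 30.
A tree on 12 vertices has 11 edges. This graph has 15 edges (4 extra). Not a tree.
Number of triangles = 3.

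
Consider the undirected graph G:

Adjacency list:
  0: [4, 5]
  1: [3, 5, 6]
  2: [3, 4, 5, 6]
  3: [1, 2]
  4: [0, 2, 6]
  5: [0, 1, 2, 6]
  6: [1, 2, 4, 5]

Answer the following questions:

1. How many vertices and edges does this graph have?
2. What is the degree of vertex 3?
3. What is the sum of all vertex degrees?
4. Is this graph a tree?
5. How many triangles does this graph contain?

Count: 7 vertices, 11 edges.
Vertex 3 has neighbors [1, 2], degree = 2.
Handshaking lemma: 2 * 11 = 22.
A tree on 7 vertices has 6 edges. This graph has 11 edges (5 extra). Not a tree.
Number of triangles = 3.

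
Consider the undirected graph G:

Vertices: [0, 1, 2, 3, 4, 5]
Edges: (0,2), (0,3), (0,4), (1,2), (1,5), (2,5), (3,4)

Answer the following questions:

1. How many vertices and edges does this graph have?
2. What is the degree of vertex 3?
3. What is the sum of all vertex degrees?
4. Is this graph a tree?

Count: 6 vertices, 7 edges.
Vertex 3 has neighbors [0, 4], degree = 2.
Handshaking lemma: 2 * 7 = 14.
A tree on 6 vertices has 5 edges. This graph has 7 edges (2 extra). Not a tree.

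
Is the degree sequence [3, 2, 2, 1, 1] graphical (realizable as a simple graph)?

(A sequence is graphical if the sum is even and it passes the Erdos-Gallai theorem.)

Sum of degrees = 9. Sum is odd, so the sequence is NOT graphical.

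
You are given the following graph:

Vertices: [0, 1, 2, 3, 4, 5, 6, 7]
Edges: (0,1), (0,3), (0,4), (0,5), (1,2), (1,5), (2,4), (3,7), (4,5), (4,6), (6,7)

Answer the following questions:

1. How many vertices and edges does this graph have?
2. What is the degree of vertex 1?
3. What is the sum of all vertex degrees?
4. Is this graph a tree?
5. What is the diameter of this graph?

Count: 8 vertices, 11 edges.
Vertex 1 has neighbors [0, 2, 5], degree = 3.
Handshaking lemma: 2 * 11 = 22.
A tree on 8 vertices has 7 edges. This graph has 11 edges (4 extra). Not a tree.
Diameter (longest shortest path) = 3.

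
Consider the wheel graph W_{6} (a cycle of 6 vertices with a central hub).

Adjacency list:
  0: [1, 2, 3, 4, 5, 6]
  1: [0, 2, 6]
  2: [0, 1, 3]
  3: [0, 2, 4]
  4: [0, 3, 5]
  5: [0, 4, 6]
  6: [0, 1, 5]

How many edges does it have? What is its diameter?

Wheel graph W_{6}: 6 cycle edges + 6 spoke edges = 12 edges.
The hub is distance 1 from all cycle vertices. Max distance between cycle vertices through hub is 2.
Diameter = 2.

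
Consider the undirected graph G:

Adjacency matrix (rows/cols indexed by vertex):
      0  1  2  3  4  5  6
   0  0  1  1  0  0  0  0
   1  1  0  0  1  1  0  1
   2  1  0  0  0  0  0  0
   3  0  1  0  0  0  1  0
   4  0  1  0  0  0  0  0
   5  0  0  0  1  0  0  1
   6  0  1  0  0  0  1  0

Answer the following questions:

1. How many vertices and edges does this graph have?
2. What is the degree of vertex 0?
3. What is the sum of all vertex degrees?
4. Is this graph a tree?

Count: 7 vertices, 7 edges.
Vertex 0 has neighbors [1, 2], degree = 2.
Handshaking lemma: 2 * 7 = 14.
A tree on 7 vertices has 6 edges. This graph has 7 edges (1 extra). Not a tree.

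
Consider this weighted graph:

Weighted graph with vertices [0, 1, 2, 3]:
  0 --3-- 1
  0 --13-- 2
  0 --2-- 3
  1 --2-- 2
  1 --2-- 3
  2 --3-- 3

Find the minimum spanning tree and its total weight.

Applying Kruskal's algorithm (sort edges by weight, add if no cycle):
  Add (0,3) w=2
  Add (1,2) w=2
  Add (1,3) w=2
  Skip (0,1) w=3 (creates cycle)
  Skip (2,3) w=3 (creates cycle)
  Skip (0,2) w=13 (creates cycle)
MST weight = 6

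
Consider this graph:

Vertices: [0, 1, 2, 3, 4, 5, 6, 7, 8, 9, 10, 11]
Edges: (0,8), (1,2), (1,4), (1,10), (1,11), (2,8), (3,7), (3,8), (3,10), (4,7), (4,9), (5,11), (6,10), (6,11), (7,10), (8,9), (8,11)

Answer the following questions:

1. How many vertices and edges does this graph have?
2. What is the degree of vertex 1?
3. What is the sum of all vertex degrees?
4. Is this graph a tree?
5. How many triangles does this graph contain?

Count: 12 vertices, 17 edges.
Vertex 1 has neighbors [2, 4, 10, 11], degree = 4.
Handshaking lemma: 2 * 17 = 34.
A tree on 12 vertices has 11 edges. This graph has 17 edges (6 extra). Not a tree.
Number of triangles = 1.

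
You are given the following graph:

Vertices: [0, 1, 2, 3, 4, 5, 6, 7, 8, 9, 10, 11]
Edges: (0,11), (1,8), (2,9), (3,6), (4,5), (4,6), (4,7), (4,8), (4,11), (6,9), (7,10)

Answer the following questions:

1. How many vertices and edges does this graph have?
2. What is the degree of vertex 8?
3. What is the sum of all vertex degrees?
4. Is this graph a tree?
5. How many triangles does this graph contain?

Count: 12 vertices, 11 edges.
Vertex 8 has neighbors [1, 4], degree = 2.
Handshaking lemma: 2 * 11 = 22.
A graph is a tree iff it is connected and has exactly n-1 edges. This graph is connected (all 12 vertices in one component) and has 12-1 = 11 edges. It is a tree.
Number of triangles = 0.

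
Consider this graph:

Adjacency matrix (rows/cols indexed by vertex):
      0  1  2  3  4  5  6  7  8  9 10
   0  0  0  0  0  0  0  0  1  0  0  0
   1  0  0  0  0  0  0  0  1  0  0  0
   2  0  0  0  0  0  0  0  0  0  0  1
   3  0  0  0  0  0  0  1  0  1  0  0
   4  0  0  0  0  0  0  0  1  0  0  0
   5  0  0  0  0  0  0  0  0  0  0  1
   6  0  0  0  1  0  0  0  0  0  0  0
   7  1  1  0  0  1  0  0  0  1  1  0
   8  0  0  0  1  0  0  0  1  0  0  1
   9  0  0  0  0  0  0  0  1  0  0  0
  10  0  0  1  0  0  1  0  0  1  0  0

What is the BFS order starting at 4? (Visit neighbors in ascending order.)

BFS from vertex 4 (neighbors processed in ascending order):
Visit order: 4, 7, 0, 1, 8, 9, 3, 10, 6, 2, 5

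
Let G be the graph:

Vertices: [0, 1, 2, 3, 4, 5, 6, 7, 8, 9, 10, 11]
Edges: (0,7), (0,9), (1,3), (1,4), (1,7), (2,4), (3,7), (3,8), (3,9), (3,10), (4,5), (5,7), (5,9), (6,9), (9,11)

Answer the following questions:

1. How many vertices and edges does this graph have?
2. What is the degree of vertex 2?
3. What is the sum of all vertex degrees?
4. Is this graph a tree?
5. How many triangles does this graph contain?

Count: 12 vertices, 15 edges.
Vertex 2 has neighbors [4], degree = 1.
Handshaking lemma: 2 * 15 = 30.
A tree on 12 vertices has 11 edges. This graph has 15 edges (4 extra). Not a tree.
Number of triangles = 1.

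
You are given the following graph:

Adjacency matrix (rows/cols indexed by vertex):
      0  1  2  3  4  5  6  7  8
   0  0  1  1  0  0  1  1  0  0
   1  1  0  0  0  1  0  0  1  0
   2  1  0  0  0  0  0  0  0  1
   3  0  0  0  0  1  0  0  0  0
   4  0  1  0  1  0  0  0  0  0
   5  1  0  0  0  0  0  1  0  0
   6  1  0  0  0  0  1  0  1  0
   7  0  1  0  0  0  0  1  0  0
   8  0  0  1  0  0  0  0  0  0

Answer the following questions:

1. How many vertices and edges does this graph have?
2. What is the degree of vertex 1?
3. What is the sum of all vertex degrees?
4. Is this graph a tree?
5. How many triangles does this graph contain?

Count: 9 vertices, 10 edges.
Vertex 1 has neighbors [0, 4, 7], degree = 3.
Handshaking lemma: 2 * 10 = 20.
A tree on 9 vertices has 8 edges. This graph has 10 edges (2 extra). Not a tree.
Number of triangles = 1.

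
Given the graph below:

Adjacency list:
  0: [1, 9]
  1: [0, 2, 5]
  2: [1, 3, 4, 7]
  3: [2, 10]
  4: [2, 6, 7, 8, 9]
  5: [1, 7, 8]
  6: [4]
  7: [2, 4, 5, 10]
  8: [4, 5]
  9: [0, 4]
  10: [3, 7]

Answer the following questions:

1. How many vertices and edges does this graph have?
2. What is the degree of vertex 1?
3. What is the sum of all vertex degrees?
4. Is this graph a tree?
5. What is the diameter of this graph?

Count: 11 vertices, 15 edges.
Vertex 1 has neighbors [0, 2, 5], degree = 3.
Handshaking lemma: 2 * 15 = 30.
A tree on 11 vertices has 10 edges. This graph has 15 edges (5 extra). Not a tree.
Diameter (longest shortest path) = 4.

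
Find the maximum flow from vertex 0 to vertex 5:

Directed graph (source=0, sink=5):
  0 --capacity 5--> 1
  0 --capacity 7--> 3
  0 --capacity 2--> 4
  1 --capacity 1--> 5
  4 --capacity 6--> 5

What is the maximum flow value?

Computing max flow:
  Flow on (0->1): 1/5
  Flow on (0->4): 2/2
  Flow on (1->5): 1/1
  Flow on (4->5): 2/6
Maximum flow = 3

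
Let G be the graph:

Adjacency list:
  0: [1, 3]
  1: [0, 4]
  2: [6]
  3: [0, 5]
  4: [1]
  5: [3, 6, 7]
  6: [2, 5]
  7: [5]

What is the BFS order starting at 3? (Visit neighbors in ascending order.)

BFS from vertex 3 (neighbors processed in ascending order):
Visit order: 3, 0, 5, 1, 6, 7, 4, 2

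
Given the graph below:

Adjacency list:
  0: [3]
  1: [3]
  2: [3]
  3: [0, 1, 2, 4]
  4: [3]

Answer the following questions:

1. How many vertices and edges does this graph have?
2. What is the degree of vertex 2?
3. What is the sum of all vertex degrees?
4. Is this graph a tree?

Count: 5 vertices, 4 edges.
Vertex 2 has neighbors [3], degree = 1.
Handshaking lemma: 2 * 4 = 8.
A graph is a tree iff it is connected and has exactly n-1 edges. This graph is connected (all 5 vertices in one component) and has 5-1 = 4 edges. It is a tree.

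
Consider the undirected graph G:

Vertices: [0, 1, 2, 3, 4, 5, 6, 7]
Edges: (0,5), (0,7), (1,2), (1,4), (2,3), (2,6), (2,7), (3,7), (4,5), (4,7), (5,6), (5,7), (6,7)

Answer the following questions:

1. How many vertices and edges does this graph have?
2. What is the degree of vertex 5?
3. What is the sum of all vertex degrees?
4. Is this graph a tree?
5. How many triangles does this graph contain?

Count: 8 vertices, 13 edges.
Vertex 5 has neighbors [0, 4, 6, 7], degree = 4.
Handshaking lemma: 2 * 13 = 26.
A tree on 8 vertices has 7 edges. This graph has 13 edges (6 extra). Not a tree.
Number of triangles = 5.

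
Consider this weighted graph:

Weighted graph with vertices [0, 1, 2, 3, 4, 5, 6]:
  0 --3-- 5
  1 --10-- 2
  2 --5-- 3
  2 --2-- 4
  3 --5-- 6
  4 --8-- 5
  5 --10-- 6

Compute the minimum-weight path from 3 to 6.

Using Dijkstra's algorithm from vertex 3:
Shortest path: 3 -> 6
Total weight: 5 = 5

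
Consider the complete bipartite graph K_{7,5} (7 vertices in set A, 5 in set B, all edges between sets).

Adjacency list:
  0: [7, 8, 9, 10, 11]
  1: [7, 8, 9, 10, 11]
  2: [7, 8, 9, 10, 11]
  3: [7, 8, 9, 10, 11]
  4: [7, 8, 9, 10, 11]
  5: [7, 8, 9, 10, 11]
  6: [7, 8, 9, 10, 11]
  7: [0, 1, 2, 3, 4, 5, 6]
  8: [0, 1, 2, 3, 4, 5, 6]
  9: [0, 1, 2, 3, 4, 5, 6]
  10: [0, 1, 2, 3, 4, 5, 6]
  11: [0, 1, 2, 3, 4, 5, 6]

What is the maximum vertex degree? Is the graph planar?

Set-A vertices have degree 5; set-B vertices have degree 7. Maximum degree = max(7,5) = 7.
K_{7,5} contains K_{3,3} as a subgraph (since both sides have >= 3 vertices); by Kuratowski's theorem it is not planar.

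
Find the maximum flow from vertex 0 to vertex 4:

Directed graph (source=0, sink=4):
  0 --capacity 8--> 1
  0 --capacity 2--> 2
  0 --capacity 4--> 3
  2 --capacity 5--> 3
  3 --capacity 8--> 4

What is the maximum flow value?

Computing max flow:
  Flow on (0->2): 2/2
  Flow on (0->3): 4/4
  Flow on (2->3): 2/5
  Flow on (3->4): 6/8
Maximum flow = 6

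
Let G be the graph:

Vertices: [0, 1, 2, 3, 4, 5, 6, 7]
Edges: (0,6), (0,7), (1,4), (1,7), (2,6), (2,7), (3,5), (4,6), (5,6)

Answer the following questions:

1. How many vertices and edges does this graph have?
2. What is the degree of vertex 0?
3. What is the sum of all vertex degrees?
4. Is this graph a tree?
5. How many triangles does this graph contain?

Count: 8 vertices, 9 edges.
Vertex 0 has neighbors [6, 7], degree = 2.
Handshaking lemma: 2 * 9 = 18.
A tree on 8 vertices has 7 edges. This graph has 9 edges (2 extra). Not a tree.
Number of triangles = 0.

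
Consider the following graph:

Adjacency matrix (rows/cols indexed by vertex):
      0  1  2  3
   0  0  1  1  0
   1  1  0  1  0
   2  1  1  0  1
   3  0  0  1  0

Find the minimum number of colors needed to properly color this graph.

The graph has a maximum clique of size 3 (lower bound on chromatic number).
A valid 3-coloring: {0: 1, 1: 2, 2: 0, 3: 1}.
Chromatic number = 3.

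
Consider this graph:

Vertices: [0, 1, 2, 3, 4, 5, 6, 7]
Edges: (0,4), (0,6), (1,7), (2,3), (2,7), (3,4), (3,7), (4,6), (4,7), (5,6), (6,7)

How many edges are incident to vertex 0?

Vertex 0 has neighbors [4, 6], so deg(0) = 2.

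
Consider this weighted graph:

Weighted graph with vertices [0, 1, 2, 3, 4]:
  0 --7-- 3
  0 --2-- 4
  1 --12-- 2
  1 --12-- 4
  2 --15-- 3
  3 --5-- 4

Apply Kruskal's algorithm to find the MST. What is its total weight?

Applying Kruskal's algorithm (sort edges by weight, add if no cycle):
  Add (0,4) w=2
  Add (3,4) w=5
  Skip (0,3) w=7 (creates cycle)
  Add (1,2) w=12
  Add (1,4) w=12
  Skip (2,3) w=15 (creates cycle)
MST weight = 31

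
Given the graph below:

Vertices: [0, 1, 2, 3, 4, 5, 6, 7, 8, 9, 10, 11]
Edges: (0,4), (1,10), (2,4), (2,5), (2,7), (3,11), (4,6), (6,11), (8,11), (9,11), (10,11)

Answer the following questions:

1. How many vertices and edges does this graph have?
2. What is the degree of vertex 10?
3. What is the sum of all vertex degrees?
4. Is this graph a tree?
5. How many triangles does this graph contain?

Count: 12 vertices, 11 edges.
Vertex 10 has neighbors [1, 11], degree = 2.
Handshaking lemma: 2 * 11 = 22.
A graph is a tree iff it is connected and has exactly n-1 edges. This graph is connected (all 12 vertices in one component) and has 12-1 = 11 edges. It is a tree.
Number of triangles = 0.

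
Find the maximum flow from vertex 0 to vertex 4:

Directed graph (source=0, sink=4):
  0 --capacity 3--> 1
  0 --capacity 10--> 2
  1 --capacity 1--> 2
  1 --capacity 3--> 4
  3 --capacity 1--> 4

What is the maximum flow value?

Computing max flow:
  Flow on (0->1): 3/3
  Flow on (1->4): 3/3
Maximum flow = 3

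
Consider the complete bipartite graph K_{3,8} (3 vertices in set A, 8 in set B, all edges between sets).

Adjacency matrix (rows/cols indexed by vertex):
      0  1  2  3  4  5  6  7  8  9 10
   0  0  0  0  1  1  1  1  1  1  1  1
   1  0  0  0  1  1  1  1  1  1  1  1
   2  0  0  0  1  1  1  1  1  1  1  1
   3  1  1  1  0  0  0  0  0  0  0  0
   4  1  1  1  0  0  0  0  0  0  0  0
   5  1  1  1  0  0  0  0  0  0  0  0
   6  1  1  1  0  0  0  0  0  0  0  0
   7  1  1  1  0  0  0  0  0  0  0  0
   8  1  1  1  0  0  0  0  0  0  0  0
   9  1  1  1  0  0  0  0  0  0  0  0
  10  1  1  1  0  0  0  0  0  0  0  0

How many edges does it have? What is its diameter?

K_{3,8} has 3 * 8 = 24 edges.
Any vertex reaches any opposite-side vertex in 1 step; same-side vertices reach in 2 steps via any opposite-side vertex.
Diameter = 2.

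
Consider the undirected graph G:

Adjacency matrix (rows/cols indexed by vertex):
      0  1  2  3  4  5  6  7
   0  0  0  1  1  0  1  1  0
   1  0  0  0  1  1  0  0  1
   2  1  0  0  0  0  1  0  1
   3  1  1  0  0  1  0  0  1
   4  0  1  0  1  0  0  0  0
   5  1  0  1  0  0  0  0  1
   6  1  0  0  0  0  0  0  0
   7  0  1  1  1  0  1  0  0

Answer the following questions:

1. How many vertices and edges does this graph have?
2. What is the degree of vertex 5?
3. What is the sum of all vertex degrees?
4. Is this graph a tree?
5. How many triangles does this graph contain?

Count: 8 vertices, 12 edges.
Vertex 5 has neighbors [0, 2, 7], degree = 3.
Handshaking lemma: 2 * 12 = 24.
A tree on 8 vertices has 7 edges. This graph has 12 edges (5 extra). Not a tree.
Number of triangles = 4.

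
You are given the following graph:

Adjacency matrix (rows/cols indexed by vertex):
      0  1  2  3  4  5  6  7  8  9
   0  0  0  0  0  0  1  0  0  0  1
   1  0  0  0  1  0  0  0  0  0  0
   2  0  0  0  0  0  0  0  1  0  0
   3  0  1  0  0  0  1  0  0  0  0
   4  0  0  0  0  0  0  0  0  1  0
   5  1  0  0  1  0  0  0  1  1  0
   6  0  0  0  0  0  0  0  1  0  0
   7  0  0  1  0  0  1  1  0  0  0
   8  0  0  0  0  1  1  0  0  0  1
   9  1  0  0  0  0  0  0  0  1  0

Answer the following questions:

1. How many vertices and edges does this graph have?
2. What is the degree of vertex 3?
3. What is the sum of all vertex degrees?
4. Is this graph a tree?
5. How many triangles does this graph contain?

Count: 10 vertices, 10 edges.
Vertex 3 has neighbors [1, 5], degree = 2.
Handshaking lemma: 2 * 10 = 20.
A tree on 10 vertices has 9 edges. This graph has 10 edges (1 extra). Not a tree.
Number of triangles = 0.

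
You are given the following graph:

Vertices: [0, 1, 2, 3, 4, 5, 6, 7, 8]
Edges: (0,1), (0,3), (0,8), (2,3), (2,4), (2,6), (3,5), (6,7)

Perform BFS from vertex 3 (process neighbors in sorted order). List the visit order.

BFS from vertex 3 (neighbors processed in ascending order):
Visit order: 3, 0, 2, 5, 1, 8, 4, 6, 7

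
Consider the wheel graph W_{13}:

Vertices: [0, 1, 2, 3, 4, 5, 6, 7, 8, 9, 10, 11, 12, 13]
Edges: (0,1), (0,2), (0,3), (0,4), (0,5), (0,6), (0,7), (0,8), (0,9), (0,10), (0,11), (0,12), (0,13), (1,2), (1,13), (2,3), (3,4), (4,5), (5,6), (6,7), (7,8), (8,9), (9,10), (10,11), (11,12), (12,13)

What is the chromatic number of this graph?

W_{13} = C_{13} plus a hub adjacent to every cycle vertex.
The outer cycle needs 3 colors (odd cycle); the hub is adjacent to all of them so needs a fresh color.
Chromatic number = 3 + 1 = 4.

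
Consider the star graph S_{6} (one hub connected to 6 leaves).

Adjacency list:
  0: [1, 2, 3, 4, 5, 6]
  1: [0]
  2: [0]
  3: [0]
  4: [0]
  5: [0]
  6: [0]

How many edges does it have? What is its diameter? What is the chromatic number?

Star graph S_{6}: the hub connects to all 6 leaves.
Edges = 6.
Diameter = 2 (any leaf to hub is 1, leaf to leaf through hub is 2).
Star graphs are bipartite (hub vs leaves), so chromatic number = 2.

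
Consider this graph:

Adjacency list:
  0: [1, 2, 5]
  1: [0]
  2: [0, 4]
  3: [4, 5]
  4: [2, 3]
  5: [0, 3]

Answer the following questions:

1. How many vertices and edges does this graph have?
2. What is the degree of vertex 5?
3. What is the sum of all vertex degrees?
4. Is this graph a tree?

Count: 6 vertices, 6 edges.
Vertex 5 has neighbors [0, 3], degree = 2.
Handshaking lemma: 2 * 6 = 12.
A tree on 6 vertices has 5 edges. This graph has 6 edges (1 extra). Not a tree.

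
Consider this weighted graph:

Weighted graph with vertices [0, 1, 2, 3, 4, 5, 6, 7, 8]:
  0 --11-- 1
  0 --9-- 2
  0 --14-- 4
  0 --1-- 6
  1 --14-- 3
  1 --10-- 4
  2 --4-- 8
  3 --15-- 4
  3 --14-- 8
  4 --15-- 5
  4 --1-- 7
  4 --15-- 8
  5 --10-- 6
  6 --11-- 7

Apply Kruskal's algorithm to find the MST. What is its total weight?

Applying Kruskal's algorithm (sort edges by weight, add if no cycle):
  Add (0,6) w=1
  Add (4,7) w=1
  Add (2,8) w=4
  Add (0,2) w=9
  Add (1,4) w=10
  Add (5,6) w=10
  Add (0,1) w=11
  Skip (6,7) w=11 (creates cycle)
  Skip (0,4) w=14 (creates cycle)
  Add (1,3) w=14
  Skip (3,8) w=14 (creates cycle)
  Skip (3,4) w=15 (creates cycle)
  Skip (4,8) w=15 (creates cycle)
  Skip (4,5) w=15 (creates cycle)
MST weight = 60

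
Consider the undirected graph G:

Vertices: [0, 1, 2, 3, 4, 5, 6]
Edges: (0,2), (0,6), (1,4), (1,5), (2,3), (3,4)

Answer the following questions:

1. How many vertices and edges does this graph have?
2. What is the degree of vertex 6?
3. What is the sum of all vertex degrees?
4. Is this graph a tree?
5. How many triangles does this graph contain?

Count: 7 vertices, 6 edges.
Vertex 6 has neighbors [0], degree = 1.
Handshaking lemma: 2 * 6 = 12.
A graph is a tree iff it is connected and has exactly n-1 edges. This graph is connected (all 7 vertices in one component) and has 7-1 = 6 edges. It is a tree.
Number of triangles = 0.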